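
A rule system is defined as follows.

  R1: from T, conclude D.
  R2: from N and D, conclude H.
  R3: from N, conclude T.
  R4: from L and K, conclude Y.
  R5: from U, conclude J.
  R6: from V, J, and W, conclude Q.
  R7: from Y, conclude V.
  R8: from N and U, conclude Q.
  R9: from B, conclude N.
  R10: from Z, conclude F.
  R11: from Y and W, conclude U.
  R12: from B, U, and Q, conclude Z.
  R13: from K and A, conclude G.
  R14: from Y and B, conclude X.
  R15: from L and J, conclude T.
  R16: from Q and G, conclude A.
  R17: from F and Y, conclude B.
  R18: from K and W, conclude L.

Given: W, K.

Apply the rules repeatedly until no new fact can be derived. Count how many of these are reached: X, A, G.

X would need Y and B (R14), but B is never established.
A would need Q and G (R16), but G is never established.
G would need K and A (R13), but A is never established.
None of the 3 are reached.

0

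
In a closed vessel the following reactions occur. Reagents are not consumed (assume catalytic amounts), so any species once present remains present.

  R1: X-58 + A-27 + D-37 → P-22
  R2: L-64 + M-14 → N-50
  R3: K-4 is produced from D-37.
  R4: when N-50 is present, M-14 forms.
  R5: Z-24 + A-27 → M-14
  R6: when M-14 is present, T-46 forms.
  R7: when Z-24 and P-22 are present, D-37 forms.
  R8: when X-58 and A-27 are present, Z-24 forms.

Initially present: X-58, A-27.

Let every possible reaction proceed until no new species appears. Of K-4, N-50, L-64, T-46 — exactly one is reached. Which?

T-46

X-58 and A-27 present → Z-24 forms (R8).
Z-24 and A-27 present → M-14 forms (R5).
M-14 present → T-46 forms (R6).
No rule produces L-64, and it is not given. K-4 would need D-37 (R3), but D-37 never forms. N-50 would need L-64 and M-14 (R2), but L-64 never forms.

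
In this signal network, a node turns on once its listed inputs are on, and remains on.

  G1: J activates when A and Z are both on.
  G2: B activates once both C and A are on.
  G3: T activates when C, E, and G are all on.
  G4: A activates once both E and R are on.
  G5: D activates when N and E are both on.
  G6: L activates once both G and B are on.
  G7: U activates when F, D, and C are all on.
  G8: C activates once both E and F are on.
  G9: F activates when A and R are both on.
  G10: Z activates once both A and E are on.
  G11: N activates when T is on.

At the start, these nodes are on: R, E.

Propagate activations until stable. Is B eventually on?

Yes

E and R are on, so A activates (G4).
G9: A and R on → F on.
G8: E and F on → C on.
C and A are on, so B activates (G2).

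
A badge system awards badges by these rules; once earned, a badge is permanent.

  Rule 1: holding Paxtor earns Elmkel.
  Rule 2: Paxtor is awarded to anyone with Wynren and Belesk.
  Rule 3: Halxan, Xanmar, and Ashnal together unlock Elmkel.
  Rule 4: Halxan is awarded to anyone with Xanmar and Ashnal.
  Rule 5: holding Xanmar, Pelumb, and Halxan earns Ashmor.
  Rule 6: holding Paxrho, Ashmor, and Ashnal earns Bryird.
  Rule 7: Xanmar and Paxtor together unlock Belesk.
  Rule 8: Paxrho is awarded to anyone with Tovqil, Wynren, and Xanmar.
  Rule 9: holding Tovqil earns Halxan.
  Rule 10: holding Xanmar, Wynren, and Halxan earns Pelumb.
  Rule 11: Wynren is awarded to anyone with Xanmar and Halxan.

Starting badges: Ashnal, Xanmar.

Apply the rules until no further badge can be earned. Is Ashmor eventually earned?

With Xanmar and Ashnal, Halxan is earned (Rule 4).
With Xanmar and Halxan, Wynren is earned (Rule 11).
With Xanmar, Wynren, and Halxan, Pelumb is earned (Rule 10).
With Xanmar, Pelumb, and Halxan, Ashmor is earned (Rule 5).

Yes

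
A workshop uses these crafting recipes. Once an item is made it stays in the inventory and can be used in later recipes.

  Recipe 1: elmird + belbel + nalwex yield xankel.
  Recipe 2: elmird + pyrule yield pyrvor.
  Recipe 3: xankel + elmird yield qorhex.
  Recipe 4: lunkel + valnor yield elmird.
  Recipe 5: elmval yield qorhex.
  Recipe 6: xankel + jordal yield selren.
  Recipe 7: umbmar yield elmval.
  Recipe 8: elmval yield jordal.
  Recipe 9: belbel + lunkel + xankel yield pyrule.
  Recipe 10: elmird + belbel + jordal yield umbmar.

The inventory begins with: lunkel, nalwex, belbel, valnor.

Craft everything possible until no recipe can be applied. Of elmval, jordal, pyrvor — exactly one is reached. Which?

lunkel + valnor → elmird (Recipe 4).
Using Recipe 1, elmird, belbel, and nalwex make xankel.
belbel + lunkel + xankel → pyrule (Recipe 9).
elmird + pyrule → pyrvor (Recipe 2).
jordal would need elmval (Recipe 8), but elmval is never obtained. elmval would need umbmar (Recipe 7), but umbmar is never obtained.

pyrvor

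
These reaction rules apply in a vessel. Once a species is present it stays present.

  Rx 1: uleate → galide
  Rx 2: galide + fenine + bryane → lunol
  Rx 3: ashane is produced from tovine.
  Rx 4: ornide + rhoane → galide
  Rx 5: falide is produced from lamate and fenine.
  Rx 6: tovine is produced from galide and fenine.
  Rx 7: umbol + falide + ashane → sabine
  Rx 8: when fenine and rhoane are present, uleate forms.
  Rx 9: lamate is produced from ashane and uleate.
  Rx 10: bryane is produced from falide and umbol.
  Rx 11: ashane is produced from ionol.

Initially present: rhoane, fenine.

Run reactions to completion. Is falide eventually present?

Yes

fenine and rhoane present → uleate forms (Rx 8).
uleate present → galide forms (Rx 1).
galide and fenine present → tovine forms (Rx 6).
tovine present → ashane forms (Rx 3).
ashane and uleate present → lamate forms (Rx 9).
lamate and fenine present → falide forms (Rx 5).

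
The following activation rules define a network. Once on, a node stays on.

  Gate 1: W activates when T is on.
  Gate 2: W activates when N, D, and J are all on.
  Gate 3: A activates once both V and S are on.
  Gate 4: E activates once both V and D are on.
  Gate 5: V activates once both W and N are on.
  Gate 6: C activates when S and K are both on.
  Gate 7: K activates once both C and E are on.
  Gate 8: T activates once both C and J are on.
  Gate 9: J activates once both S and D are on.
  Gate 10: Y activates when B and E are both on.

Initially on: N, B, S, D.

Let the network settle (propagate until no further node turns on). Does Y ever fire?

Yes

Gate 9: S and D on → J on.
Gate 2: N, D, and J on → W on.
W and N are on, so V activates (Gate 5).
Gate 4: V and D on → E on.
B and E are on, so Y activates (Gate 10).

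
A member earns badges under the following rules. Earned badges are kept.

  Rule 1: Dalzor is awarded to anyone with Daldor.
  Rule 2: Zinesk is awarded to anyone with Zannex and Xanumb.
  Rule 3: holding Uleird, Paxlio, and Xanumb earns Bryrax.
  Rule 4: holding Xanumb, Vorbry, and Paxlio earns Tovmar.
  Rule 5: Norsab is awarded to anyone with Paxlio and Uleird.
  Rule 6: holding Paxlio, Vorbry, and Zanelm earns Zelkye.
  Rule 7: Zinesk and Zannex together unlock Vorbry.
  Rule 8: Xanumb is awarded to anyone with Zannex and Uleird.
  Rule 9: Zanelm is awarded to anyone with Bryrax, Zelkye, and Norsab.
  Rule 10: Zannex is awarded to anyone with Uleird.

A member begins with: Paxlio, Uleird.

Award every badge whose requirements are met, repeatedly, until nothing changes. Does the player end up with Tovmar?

Yes

With Uleird, Zannex is earned (Rule 10).
With Zannex and Uleird, Xanumb is earned (Rule 8).
With Zannex and Xanumb, Zinesk is earned (Rule 2).
With Zinesk and Zannex, Vorbry is earned (Rule 7).
With Xanumb, Vorbry, and Paxlio, Tovmar is earned (Rule 4).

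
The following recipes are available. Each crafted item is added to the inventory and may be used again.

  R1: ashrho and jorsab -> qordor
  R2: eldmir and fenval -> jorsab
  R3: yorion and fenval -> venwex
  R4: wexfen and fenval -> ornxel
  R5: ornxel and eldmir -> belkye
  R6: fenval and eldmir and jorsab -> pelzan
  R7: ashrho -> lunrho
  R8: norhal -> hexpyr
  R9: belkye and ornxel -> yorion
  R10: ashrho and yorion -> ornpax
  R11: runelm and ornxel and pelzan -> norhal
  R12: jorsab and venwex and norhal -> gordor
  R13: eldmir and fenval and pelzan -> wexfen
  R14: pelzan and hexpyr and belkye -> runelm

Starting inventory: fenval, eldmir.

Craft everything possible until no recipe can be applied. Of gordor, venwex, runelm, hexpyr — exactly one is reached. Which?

eldmir and fenval -> jorsab (R2).
fenval and eldmir and jorsab -> pelzan (R6).
eldmir and fenval and pelzan -> wexfen (R13).
Using R4, wexfen and fenval make ornxel.
Using R5, ornxel and eldmir make belkye.
Using R9, belkye and ornxel make yorion.
yorion and fenval -> venwex (R3).
runelm would need pelzan, hexpyr, and belkye (R14), but hexpyr is never obtained. gordor would need jorsab, venwex, and norhal (R12), but norhal is never obtained. hexpyr would need norhal (R8), but norhal is never obtained.

venwex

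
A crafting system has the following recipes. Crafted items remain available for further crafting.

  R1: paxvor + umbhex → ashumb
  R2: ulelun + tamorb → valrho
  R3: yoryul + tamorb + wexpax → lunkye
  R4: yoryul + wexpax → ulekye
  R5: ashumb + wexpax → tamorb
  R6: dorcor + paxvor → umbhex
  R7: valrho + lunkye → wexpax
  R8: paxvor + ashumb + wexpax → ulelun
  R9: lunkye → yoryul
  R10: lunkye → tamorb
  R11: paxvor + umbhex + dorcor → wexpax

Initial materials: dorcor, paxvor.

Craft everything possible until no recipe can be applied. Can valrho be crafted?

dorcor + paxvor → umbhex (R6).
paxvor + umbhex → ashumb (R1).
Using R11, paxvor, umbhex, and dorcor make wexpax.
Using R8, paxvor, ashumb, and wexpax make ulelun.
ashumb + wexpax → tamorb (R5).
ulelun + tamorb → valrho (R2).

Yes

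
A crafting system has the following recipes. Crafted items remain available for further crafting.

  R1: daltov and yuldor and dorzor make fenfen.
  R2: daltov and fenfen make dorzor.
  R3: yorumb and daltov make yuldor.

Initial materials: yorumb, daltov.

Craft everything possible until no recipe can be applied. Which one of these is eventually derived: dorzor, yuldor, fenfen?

yuldor

Using R3, yorumb and daltov make yuldor.
fenfen would need daltov, yuldor, and dorzor (R1), but dorzor is never obtained. dorzor would need daltov and fenfen (R2), but fenfen is never obtained.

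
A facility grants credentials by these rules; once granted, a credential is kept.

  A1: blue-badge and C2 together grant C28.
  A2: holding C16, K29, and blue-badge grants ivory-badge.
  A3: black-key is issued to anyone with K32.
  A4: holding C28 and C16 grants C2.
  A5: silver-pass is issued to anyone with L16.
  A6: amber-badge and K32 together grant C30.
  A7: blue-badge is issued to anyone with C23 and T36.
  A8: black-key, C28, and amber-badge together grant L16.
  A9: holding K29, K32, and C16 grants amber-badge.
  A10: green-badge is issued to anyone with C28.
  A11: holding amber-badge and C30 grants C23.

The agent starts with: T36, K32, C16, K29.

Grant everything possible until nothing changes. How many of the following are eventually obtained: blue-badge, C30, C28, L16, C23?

Holding K29, K32, and C16 grants amber-badge (A9).
Holding amber-badge and K32 grants C30 (A6).
Holding amber-badge and C30 grants C23 (A11).
Holding C23 and T36 grants blue-badge (A7).
blue-badge: reached.
C30: reached.
C28 would need blue-badge and C2 (A1), but C2 is never granted.
L16 would need black-key, C28, and amber-badge (A8), but C28 is never granted.
C23: reached.
Reached: blue-badge, C30, and C23 — 3 of the 5.

3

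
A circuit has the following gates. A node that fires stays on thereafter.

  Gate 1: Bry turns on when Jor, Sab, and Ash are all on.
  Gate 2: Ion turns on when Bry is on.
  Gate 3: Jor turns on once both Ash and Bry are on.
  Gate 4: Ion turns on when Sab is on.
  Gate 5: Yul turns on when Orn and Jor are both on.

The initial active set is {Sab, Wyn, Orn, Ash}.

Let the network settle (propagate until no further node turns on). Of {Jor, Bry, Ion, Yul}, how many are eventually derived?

1

Sab is on, so Ion turns on (Gate 4).
Jor would need Ash and Bry (Gate 3), but Bry never turns on.
Bry would need Jor, Sab, and Ash (Gate 1), but Jor never turns on.
Ion: reached.
Yul would need Orn and Jor (Gate 5), but Jor never turns on.
Reached: Ion — 1 of the 4.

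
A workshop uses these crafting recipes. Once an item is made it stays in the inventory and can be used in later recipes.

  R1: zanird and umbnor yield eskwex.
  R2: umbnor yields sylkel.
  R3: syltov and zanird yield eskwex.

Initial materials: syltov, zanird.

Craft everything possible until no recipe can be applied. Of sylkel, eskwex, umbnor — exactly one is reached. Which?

eskwex

syltov and zanird → eskwex (R3).
No rule produces umbnor, and it is not given. sylkel would need umbnor (R2), but umbnor is never obtained.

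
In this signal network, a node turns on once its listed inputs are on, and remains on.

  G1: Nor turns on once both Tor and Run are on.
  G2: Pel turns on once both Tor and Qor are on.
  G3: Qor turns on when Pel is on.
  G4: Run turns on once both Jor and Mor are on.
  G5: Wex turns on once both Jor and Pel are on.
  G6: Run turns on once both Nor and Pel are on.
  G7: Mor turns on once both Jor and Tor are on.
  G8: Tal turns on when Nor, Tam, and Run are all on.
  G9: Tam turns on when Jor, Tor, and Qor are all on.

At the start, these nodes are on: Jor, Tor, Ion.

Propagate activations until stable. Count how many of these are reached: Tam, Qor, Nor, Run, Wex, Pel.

G7: Jor and Tor on → Mor on.
Jor and Mor are on, so Run turns on (G4).
Tor and Run are on, so Nor turns on (G1).
Tam would need Jor, Tor, and Qor (G9), but Qor never turns on.
Qor would need Pel (G3), but Pel never turns on.
Nor: reached.
Run: reached.
Wex would need Jor and Pel (G5), but Pel never turns on.
Pel would need Tor and Qor (G2), but Qor never turns on.
Reached: Nor and Run — 2 of the 6.

2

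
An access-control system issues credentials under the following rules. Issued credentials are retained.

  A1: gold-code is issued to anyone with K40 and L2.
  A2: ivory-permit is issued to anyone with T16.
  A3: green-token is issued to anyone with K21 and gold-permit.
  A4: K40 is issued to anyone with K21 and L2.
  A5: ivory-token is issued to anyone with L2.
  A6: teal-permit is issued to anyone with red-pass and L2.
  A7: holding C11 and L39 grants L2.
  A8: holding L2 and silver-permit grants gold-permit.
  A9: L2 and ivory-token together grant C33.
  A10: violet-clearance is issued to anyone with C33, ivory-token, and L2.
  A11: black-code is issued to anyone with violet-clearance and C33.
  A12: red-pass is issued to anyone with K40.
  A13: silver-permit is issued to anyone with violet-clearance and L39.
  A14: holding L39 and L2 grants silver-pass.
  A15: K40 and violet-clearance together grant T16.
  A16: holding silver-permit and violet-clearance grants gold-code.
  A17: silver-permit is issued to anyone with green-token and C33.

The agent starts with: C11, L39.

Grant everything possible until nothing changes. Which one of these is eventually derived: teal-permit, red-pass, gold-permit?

Holding C11 and L39 grants L2 (A7).
Holding L2 grants ivory-token (A5).
Holding L2 and ivory-token grants C33 (A9).
Holding C33, ivory-token, and L2 grants violet-clearance (A10).
Holding violet-clearance and L39 grants silver-permit (A13).
Holding L2 and silver-permit grants gold-permit (A8).
red-pass would need K40 (A12), but K40 is never granted. teal-permit would need red-pass and L2 (A6), but red-pass is never granted.

gold-permit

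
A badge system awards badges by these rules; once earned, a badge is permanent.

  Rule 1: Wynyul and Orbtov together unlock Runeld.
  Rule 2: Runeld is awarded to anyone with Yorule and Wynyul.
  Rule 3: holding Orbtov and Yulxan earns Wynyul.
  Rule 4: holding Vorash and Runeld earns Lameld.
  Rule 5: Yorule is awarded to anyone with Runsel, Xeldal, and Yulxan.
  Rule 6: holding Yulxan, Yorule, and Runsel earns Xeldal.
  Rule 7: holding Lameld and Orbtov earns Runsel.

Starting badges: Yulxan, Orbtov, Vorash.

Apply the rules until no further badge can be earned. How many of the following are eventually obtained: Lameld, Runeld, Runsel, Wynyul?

With Orbtov and Yulxan, Wynyul is earned (Rule 3).
With Wynyul and Orbtov, Runeld is earned (Rule 1).
With Vorash and Runeld, Lameld is earned (Rule 4).
With Lameld and Orbtov, Runsel is earned (Rule 7).
Lameld: reached.
Runeld: reached.
Runsel: reached.
Wynyul: reached.
All 4 are reached.

4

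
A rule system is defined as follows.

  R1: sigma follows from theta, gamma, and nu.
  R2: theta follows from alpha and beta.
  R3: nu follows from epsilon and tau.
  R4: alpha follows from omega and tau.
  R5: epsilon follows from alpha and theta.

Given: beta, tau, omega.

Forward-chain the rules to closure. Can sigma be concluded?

sigma would need theta, gamma, and nu (R1), but gamma is never established.

No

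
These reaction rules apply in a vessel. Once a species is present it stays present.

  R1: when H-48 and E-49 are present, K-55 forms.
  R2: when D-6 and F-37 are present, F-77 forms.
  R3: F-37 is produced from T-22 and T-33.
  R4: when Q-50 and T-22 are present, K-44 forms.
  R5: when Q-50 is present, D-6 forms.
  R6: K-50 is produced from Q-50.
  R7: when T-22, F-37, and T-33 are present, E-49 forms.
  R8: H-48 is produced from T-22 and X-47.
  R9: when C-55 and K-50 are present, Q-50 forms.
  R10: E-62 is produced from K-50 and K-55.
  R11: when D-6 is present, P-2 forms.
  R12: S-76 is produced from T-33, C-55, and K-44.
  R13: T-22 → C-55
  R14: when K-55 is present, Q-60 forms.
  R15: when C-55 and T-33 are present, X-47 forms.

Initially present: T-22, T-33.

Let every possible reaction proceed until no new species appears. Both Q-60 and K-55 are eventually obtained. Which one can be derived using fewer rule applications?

K-55: T-22 and T-33 present → F-37 forms (R3). T-22 present → C-55 forms (R13). T-22, F-37, and T-33 present → E-49 forms (R7). C-55 and T-33 present → X-47 forms (R15). T-22 and X-47 present → H-48 forms (R8). H-48 and E-49 present → K-55 forms (R1). [6 rule applications]
Q-60: T-22 and T-33 present → F-37 forms (R3). T-22 present → C-55 forms (R13). T-22, F-37, and T-33 present → E-49 forms (R7). C-55 and T-33 present → X-47 forms (R15). T-22 and X-47 present → H-48 forms (R8). H-48 and E-49 present → K-55 forms (R1). K-55 present → Q-60 forms (R14). [7 rule applications]
K-55 needs fewer.

K-55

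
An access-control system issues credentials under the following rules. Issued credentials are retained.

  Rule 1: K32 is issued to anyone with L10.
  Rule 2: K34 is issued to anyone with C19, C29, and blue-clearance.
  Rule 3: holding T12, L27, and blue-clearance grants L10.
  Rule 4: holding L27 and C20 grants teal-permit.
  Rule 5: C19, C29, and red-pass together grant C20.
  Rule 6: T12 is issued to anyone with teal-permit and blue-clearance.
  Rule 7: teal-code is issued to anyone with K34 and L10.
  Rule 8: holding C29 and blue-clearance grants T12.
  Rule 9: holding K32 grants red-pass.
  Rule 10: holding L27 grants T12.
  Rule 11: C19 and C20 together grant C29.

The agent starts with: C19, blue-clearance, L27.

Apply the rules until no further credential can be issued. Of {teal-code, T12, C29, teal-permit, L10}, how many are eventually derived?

Holding L27 grants T12 (Rule 10).
Holding T12, L27, and blue-clearance grants L10 (Rule 3).
teal-code would need K34 and L10 (Rule 7), but K34 is never granted.
T12: reached.
C29 would need C19 and C20 (Rule 11), but C20 is never granted.
teal-permit would need L27 and C20 (Rule 4), but C20 is never granted.
L10: reached.
Reached: T12 and L10 — 2 of the 5.

2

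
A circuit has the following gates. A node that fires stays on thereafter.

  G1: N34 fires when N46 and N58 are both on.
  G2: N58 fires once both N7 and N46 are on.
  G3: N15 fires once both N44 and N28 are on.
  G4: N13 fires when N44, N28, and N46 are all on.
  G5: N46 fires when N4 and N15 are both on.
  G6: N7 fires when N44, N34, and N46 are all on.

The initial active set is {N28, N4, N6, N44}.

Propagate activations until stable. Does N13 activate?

G3: N44 and N28 on → N15 on.
G5: N4 and N15 on → N46 on.
N44, N28, and N46 are on, so N13 fires (G4).

Yes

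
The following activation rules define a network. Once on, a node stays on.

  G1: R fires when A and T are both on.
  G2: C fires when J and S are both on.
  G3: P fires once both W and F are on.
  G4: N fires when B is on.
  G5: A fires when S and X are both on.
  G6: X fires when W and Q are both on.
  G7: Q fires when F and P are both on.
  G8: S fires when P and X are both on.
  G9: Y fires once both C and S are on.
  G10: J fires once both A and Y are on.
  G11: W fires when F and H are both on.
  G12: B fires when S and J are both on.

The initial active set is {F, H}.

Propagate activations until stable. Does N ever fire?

N would need B (G4), but B never turns on.

No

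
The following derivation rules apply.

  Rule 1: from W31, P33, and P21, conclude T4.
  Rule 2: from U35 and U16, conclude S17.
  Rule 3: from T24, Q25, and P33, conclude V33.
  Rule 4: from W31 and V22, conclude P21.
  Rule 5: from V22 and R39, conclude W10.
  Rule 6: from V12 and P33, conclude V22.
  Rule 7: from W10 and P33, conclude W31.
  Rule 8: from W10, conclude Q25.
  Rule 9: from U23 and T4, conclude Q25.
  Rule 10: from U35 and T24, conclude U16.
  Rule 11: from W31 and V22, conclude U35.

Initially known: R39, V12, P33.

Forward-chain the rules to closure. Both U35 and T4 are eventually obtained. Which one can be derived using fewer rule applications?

U35: From V12 and P33, Rule 6 gives V22. From V22 and R39, Rule 5 gives W10. W10 and P33 hold, so W31 follows (Rule 7). From W31 and V22, Rule 11 gives U35. [4 rule applications]
T4: V12 and P33 hold, so V22 follows (Rule 6). From V22 and R39, Rule 5 gives W10. From W10 and P33, Rule 7 gives W31. W31 and V22 hold, so P21 follows (Rule 4). From W31, P33, and P21, Rule 1 gives T4. [5 rule applications]
U35 needs fewer.

U35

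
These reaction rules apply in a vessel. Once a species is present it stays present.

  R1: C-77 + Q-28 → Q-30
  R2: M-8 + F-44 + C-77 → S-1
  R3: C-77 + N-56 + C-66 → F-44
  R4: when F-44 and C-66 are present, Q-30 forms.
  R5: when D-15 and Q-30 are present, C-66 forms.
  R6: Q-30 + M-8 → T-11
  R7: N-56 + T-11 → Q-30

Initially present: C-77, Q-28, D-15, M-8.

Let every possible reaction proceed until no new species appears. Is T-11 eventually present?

Yes

C-77 and Q-28 present → Q-30 forms (R1).
Q-30 and M-8 present → T-11 forms (R6).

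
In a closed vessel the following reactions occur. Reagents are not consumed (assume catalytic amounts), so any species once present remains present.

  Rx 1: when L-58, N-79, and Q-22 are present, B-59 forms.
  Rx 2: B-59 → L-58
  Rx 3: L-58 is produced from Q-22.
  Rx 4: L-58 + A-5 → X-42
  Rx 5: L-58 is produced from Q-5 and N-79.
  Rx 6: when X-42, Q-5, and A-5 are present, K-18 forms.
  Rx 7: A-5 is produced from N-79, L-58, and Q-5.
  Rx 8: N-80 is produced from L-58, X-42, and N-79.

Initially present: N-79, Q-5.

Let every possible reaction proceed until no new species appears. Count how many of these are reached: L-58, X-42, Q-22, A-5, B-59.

Q-5 and N-79 present → L-58 forms (Rx 5).
N-79, L-58, and Q-5 present → A-5 forms (Rx 7).
L-58 and A-5 present → X-42 forms (Rx 4).
L-58: reached.
X-42: reached.
No rule produces Q-22, and it is not given.
A-5: reached.
B-59 would need L-58, N-79, and Q-22 (Rx 1), but Q-22 never forms.
Reached: L-58, X-42, and A-5 — 3 of the 5.

3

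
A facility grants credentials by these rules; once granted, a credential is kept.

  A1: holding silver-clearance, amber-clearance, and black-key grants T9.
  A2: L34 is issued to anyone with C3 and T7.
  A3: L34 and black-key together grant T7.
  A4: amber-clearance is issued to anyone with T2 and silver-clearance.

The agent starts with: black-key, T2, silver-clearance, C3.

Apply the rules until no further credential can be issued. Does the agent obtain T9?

Holding T2 and silver-clearance grants amber-clearance (A4).
Holding silver-clearance, amber-clearance, and black-key grants T9 (A1).

Yes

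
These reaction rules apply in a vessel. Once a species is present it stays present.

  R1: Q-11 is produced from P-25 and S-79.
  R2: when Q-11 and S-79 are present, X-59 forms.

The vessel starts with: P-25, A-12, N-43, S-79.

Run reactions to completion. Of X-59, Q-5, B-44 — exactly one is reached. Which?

X-59

P-25 and S-79 present → Q-11 forms (R1).
Q-11 and S-79 present → X-59 forms (R2).
No rule produces B-44, and it is not given. No rule produces Q-5, and it is not given.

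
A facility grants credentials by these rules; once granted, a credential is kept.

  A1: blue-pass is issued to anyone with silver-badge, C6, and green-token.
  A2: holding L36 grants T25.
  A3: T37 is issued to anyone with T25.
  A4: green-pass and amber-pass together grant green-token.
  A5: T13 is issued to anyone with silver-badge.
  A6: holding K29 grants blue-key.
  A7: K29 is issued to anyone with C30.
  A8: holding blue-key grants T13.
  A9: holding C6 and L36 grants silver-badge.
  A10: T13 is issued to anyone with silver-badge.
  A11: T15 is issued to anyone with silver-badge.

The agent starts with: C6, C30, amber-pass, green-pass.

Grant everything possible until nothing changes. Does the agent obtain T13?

Holding C30 grants K29 (A7).
Holding K29 grants blue-key (A6).
Holding blue-key grants T13 (A8).

Yes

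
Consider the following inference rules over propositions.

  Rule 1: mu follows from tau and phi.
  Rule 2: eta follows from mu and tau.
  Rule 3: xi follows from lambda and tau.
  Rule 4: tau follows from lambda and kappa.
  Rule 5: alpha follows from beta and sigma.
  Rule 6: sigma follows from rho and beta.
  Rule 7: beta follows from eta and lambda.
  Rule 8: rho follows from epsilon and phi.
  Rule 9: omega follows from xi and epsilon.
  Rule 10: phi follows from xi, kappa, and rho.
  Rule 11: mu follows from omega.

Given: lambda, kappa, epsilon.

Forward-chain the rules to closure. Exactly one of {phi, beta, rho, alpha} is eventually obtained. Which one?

beta

lambda and kappa hold, so tau follows (Rule 4).
From lambda and tau, Rule 3 gives xi.
xi and epsilon hold, so omega follows (Rule 9).
From omega, Rule 11 gives mu.
From mu and tau, Rule 2 gives eta.
From eta and lambda, Rule 7 gives beta.
phi would need xi, kappa, and rho (Rule 10), but rho is never established. alpha would need beta and sigma (Rule 5), but sigma is never established. rho would need epsilon and phi (Rule 8), but phi is never established.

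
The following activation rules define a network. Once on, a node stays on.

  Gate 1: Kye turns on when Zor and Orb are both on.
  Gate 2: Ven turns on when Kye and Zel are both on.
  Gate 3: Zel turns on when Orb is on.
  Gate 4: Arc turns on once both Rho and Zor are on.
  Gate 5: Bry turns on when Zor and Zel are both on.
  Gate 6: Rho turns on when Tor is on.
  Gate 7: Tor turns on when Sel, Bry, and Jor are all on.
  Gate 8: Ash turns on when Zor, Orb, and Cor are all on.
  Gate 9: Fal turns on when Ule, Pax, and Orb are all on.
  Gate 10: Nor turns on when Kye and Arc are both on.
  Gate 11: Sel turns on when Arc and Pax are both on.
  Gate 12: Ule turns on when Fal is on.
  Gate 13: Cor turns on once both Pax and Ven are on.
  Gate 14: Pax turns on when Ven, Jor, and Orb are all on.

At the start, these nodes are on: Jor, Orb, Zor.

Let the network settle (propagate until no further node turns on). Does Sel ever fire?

No

Sel would need Arc and Pax (Gate 11), but Arc never turns on.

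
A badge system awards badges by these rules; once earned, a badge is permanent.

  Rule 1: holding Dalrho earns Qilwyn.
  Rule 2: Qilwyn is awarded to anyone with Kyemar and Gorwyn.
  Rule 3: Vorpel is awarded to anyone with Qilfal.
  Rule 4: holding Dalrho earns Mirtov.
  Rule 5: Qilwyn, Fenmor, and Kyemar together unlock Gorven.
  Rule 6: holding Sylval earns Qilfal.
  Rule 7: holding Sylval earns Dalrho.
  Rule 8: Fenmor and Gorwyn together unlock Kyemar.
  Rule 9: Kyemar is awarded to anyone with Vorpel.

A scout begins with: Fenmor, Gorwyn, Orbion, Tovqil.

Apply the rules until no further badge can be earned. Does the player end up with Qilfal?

No

Qilfal would need Sylval (Rule 6), but Sylval is never earned.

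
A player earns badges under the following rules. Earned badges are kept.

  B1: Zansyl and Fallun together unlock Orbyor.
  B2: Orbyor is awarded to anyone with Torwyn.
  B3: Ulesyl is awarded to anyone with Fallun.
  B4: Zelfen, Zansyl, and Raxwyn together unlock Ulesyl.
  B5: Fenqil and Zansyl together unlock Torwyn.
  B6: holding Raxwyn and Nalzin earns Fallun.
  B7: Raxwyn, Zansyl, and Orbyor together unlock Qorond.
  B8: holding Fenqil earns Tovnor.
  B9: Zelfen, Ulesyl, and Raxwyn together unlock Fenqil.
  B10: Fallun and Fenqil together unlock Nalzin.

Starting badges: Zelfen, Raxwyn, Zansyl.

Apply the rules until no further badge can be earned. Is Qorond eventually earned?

With Zelfen, Zansyl, and Raxwyn, Ulesyl is earned (B4).
With Zelfen, Ulesyl, and Raxwyn, Fenqil is earned (B9).
With Fenqil and Zansyl, Torwyn is earned (B5).
With Torwyn, Orbyor is earned (B2).
With Raxwyn, Zansyl, and Orbyor, Qorond is earned (B7).

Yes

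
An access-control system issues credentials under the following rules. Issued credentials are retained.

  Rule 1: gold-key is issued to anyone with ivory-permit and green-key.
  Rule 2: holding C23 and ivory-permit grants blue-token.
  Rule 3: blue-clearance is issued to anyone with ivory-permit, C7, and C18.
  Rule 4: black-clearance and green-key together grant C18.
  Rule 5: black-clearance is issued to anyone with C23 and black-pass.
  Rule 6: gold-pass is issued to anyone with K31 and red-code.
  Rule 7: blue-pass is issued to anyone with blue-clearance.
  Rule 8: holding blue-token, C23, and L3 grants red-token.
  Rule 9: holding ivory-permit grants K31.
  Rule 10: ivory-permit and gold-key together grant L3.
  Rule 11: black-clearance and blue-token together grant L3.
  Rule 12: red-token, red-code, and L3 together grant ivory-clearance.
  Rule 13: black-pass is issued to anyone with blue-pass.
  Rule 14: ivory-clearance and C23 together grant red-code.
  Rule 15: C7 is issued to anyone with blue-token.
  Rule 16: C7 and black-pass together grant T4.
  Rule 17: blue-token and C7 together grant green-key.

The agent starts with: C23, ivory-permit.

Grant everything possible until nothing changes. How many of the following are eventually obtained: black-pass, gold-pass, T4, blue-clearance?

0

black-pass would need blue-pass (Rule 13), but blue-pass is never granted.
gold-pass would need K31 and red-code (Rule 6), but red-code is never granted.
T4 would need C7 and black-pass (Rule 16), but black-pass is never granted.
blue-clearance would need ivory-permit, C7, and C18 (Rule 3), but C18 is never granted.
None of the 4 are reached.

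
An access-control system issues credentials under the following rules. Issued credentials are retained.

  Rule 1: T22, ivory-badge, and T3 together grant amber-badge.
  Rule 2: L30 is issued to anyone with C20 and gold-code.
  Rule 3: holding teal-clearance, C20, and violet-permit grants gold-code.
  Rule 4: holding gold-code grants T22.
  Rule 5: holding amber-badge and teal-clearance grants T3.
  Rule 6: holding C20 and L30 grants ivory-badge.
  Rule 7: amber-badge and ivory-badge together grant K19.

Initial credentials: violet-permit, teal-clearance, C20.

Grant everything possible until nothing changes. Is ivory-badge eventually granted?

Yes

Holding teal-clearance, C20, and violet-permit grants gold-code (Rule 3).
Holding C20 and gold-code grants L30 (Rule 2).
Holding C20 and L30 grants ivory-badge (Rule 6).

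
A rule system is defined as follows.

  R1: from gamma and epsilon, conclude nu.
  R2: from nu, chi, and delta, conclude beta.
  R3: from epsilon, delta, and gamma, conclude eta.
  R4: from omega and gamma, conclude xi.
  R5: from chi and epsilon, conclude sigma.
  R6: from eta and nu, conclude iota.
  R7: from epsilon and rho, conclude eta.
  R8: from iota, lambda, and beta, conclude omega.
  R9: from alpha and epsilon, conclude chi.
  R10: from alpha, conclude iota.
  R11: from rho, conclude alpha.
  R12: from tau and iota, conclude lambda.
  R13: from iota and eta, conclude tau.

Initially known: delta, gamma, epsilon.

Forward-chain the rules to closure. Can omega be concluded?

omega would need iota, lambda, and beta (R8), but beta is never established.

No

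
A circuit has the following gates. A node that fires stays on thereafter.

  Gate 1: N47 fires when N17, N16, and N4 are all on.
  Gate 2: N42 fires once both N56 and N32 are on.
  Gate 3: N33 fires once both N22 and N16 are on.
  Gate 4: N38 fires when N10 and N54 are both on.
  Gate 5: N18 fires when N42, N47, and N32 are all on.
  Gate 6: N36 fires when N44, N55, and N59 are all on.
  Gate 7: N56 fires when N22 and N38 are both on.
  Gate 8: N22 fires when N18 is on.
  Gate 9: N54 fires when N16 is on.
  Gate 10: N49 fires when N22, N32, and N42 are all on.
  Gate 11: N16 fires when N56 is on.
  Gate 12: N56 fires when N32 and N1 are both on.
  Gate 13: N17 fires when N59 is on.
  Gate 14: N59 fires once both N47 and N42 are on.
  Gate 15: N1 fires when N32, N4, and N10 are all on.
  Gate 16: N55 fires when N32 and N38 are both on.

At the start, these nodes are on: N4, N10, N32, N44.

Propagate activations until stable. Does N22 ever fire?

No

N22 would need N18 (Gate 8), but N18 never turns on.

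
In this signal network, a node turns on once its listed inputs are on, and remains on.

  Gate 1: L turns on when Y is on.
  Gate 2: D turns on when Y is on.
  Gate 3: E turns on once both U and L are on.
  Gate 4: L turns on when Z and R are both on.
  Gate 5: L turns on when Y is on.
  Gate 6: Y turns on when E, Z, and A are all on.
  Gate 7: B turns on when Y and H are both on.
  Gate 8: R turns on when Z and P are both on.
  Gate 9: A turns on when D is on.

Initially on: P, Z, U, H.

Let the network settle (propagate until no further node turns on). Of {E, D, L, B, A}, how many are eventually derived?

Z and P are on, so R turns on (Gate 8).
Gate 4: Z and R on → L on.
U and L are on, so E turns on (Gate 3).
E: reached.
D would need Y (Gate 2), but Y never turns on.
L: reached.
B would need Y and H (Gate 7), but Y never turns on.
A would need D (Gate 9), but D never turns on.
Reached: E and L — 2 of the 5.

2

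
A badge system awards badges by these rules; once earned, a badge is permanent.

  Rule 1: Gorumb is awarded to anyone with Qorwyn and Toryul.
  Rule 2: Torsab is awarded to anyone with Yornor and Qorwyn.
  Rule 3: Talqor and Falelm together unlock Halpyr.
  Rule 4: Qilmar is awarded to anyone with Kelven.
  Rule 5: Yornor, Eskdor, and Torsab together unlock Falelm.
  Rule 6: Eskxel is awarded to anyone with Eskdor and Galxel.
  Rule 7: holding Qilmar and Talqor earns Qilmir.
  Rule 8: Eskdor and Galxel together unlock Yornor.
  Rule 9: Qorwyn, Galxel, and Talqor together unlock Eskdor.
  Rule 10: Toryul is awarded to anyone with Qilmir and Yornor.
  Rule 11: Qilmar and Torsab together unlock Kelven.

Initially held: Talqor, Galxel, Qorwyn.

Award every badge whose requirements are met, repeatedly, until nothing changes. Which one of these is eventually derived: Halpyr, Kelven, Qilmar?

Halpyr

With Qorwyn, Galxel, and Talqor, Eskdor is earned (Rule 9).
With Eskdor and Galxel, Yornor is earned (Rule 8).
With Yornor and Qorwyn, Torsab is earned (Rule 2).
With Yornor, Eskdor, and Torsab, Falelm is earned (Rule 5).
With Talqor and Falelm, Halpyr is earned (Rule 3).
Kelven would need Qilmar and Torsab (Rule 11), but Qilmar is never earned. Qilmar would need Kelven (Rule 4), but Kelven is never earned.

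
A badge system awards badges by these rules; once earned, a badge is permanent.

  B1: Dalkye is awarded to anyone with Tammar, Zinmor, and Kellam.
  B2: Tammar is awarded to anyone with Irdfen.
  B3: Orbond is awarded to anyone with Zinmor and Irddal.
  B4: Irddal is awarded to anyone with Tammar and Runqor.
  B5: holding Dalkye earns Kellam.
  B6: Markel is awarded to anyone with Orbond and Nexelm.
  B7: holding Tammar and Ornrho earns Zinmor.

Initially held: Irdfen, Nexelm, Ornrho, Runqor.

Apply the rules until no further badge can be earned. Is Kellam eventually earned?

No

Kellam would need Dalkye (B5), but Dalkye is never earned.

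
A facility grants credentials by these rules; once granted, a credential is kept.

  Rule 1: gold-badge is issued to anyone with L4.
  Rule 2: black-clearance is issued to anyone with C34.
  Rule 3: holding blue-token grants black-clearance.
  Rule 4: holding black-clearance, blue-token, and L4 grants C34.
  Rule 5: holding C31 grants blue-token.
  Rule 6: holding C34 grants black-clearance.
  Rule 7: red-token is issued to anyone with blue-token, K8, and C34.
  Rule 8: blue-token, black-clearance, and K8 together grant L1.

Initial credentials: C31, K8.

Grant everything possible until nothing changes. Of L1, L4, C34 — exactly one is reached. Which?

L1

Holding C31 grants blue-token (Rule 5).
Holding blue-token grants black-clearance (Rule 3).
Holding blue-token, black-clearance, and K8 grants L1 (Rule 8).
No rule produces L4, and it is not given. C34 would need black-clearance, blue-token, and L4 (Rule 4), but L4 is never granted.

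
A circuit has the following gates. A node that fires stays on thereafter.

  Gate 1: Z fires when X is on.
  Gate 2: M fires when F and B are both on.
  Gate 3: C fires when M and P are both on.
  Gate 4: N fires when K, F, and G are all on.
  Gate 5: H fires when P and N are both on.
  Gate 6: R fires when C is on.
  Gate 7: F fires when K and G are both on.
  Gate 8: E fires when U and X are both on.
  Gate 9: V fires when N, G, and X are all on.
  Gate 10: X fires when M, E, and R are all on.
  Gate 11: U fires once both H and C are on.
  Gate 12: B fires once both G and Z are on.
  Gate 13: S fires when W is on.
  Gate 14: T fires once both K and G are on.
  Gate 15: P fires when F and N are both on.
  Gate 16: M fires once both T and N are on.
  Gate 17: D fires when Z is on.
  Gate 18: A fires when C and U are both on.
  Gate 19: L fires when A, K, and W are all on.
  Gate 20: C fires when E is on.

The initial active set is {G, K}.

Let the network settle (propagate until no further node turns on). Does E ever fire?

No

E would need U and X (Gate 8), but X never turns on.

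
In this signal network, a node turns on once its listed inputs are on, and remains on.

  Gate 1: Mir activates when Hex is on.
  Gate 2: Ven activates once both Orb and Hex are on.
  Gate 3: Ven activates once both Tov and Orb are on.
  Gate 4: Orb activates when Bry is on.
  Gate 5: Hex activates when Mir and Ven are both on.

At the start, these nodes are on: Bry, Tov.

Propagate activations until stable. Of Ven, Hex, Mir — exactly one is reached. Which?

Ven

Gate 4: Bry on → Orb on.
Gate 3: Tov and Orb on → Ven on.
Hex would need Mir and Ven (Gate 5), but Mir never turns on. Mir would need Hex (Gate 1), but Hex never turns on.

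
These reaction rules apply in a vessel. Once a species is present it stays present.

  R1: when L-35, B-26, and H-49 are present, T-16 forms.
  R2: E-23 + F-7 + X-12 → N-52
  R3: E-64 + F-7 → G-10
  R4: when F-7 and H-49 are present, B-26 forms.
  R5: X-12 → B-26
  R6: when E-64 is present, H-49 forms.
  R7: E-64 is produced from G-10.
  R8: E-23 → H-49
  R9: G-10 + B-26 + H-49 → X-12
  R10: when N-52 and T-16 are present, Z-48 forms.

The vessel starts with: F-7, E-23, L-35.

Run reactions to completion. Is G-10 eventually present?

G-10 would need E-64 and F-7 (R3), but E-64 never forms.

No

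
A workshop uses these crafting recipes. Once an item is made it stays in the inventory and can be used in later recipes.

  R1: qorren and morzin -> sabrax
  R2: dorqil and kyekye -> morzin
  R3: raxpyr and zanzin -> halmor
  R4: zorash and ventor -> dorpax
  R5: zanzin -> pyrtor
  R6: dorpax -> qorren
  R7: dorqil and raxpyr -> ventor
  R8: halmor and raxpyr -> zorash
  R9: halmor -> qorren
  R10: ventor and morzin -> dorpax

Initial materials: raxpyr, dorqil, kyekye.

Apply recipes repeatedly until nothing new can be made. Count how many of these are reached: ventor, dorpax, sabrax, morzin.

4

Using R7, dorqil and raxpyr make ventor.
Using R2, dorqil and kyekye make morzin.
Using R10, ventor and morzin make dorpax.
dorpax -> qorren (R6).
qorren and morzin -> sabrax (R1).
ventor: reached.
dorpax: reached.
sabrax: reached.
morzin: reached.
All 4 are reached.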